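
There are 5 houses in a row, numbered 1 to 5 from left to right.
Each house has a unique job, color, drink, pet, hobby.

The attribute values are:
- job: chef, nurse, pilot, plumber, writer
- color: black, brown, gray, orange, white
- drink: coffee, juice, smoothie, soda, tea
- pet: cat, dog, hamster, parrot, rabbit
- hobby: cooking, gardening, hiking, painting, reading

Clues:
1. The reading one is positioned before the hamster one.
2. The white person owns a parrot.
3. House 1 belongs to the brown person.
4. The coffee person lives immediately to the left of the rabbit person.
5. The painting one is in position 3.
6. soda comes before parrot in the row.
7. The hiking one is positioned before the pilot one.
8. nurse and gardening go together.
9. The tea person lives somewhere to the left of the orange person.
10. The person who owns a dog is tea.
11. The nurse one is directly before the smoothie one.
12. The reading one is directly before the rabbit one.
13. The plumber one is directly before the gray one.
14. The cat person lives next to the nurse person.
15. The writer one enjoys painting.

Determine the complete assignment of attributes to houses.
Solution:

House | Job | Color | Drink | Pet | Hobby
-----------------------------------------
  1   | plumber | brown | coffee | cat | reading
  2   | nurse | gray | soda | rabbit | gardening
  3   | writer | white | smoothie | parrot | painting
  4   | chef | black | tea | dog | hiking
  5   | pilot | orange | juice | hamster | cooking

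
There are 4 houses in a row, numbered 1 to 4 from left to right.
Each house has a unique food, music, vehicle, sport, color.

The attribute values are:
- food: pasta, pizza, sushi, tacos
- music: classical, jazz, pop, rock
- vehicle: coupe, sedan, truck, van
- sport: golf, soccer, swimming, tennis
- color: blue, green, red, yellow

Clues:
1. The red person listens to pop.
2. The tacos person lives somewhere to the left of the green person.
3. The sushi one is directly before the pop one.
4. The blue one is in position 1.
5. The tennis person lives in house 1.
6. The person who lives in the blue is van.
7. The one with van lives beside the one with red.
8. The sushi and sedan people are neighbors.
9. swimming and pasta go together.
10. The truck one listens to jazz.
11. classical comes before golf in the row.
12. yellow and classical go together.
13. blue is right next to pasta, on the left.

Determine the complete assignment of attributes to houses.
Solution:

House | Food | Music | Vehicle | Sport | Color
----------------------------------------------
  1   | sushi | rock | van | tennis | blue
  2   | pasta | pop | sedan | swimming | red
  3   | tacos | classical | coupe | soccer | yellow
  4   | pizza | jazz | truck | golf | green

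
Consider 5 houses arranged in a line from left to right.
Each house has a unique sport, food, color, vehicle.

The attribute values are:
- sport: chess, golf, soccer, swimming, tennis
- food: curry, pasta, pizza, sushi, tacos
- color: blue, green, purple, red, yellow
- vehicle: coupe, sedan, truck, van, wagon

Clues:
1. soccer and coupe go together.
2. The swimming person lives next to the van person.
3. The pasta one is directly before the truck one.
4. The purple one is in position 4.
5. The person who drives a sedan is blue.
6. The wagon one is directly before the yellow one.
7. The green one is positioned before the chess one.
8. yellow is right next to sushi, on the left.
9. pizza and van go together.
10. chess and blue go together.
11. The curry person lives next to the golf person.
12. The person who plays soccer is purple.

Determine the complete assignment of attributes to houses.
Solution:

House | Sport | Food | Color | Vehicle
--------------------------------------
  1   | swimming | curry | green | wagon
  2   | golf | pizza | yellow | van
  3   | chess | sushi | blue | sedan
  4   | soccer | pasta | purple | coupe
  5   | tennis | tacos | red | truck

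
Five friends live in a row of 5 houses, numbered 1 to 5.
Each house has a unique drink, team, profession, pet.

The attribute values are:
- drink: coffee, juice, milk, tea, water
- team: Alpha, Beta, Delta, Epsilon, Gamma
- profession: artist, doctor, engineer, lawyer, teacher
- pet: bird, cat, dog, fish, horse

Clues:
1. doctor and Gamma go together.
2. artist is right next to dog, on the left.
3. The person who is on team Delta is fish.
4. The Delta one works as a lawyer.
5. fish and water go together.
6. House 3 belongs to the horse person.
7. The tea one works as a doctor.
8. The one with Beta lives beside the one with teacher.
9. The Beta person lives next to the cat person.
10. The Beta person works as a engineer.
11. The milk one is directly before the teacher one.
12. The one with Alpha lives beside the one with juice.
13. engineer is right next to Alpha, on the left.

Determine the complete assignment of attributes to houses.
Solution:

House | Drink | Team | Profession | Pet
---------------------------------------
  1   | milk | Beta | engineer | bird
  2   | coffee | Alpha | teacher | cat
  3   | juice | Epsilon | artist | horse
  4   | tea | Gamma | doctor | dog
  5   | water | Delta | lawyer | fish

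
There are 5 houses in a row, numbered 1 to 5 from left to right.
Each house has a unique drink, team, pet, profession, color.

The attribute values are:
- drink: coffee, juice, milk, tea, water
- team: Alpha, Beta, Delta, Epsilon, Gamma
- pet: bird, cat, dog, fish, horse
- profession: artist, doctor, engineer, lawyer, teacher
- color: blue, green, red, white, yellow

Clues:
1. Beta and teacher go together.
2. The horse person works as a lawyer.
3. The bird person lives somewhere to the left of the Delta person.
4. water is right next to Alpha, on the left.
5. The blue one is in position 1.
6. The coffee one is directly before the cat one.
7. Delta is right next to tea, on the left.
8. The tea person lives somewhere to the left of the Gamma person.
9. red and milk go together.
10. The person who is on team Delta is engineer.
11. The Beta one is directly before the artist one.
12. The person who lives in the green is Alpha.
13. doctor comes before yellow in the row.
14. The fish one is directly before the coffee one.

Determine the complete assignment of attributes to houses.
Solution:

House | Drink | Team | Pet | Profession | Color
-----------------------------------------------
  1   | water | Beta | fish | teacher | blue
  2   | coffee | Alpha | bird | artist | green
  3   | milk | Delta | cat | engineer | red
  4   | tea | Epsilon | dog | doctor | white
  5   | juice | Gamma | horse | lawyer | yellow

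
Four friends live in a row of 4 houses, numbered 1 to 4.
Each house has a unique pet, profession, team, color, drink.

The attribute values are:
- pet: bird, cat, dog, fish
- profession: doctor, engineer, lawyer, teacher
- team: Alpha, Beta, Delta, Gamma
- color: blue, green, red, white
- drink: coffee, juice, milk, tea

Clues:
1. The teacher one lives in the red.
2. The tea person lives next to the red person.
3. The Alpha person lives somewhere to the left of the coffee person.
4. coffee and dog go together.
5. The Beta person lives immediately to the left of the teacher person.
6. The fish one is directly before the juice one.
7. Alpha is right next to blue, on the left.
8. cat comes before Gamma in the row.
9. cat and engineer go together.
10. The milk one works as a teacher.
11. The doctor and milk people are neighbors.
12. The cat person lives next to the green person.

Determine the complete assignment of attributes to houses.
Solution:

House | Pet | Profession | Team | Color | Drink
-----------------------------------------------
  1   | bird | doctor | Beta | white | tea
  2   | fish | teacher | Alpha | red | milk
  3   | cat | engineer | Delta | blue | juice
  4   | dog | lawyer | Gamma | green | coffee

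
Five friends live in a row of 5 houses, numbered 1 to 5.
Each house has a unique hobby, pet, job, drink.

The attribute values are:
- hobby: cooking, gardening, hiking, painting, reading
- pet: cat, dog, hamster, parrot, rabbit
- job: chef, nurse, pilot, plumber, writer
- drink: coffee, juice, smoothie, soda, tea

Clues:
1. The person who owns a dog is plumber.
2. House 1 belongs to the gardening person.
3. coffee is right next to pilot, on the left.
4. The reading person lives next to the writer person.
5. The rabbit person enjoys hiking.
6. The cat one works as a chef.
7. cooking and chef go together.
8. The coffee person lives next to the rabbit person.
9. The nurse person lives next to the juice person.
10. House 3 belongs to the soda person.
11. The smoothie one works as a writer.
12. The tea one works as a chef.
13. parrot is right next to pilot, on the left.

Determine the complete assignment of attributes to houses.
Solution:

House | Hobby | Pet | Job | Drink
---------------------------------
  1   | gardening | parrot | nurse | coffee
  2   | hiking | rabbit | pilot | juice
  3   | reading | dog | plumber | soda
  4   | painting | hamster | writer | smoothie
  5   | cooking | cat | chef | tea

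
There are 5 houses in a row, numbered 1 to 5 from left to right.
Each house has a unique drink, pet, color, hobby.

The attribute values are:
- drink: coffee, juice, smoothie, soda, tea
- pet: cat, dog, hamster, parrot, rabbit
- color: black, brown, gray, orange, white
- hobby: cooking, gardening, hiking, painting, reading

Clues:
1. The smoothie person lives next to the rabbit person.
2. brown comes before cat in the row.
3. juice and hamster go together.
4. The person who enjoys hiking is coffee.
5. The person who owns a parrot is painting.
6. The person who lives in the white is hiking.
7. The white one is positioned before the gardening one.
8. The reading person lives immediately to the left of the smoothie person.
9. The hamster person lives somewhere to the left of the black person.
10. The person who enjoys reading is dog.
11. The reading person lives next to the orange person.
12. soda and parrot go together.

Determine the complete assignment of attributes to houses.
Solution:

House | Drink | Pet | Color | Hobby
-----------------------------------
  1   | tea | dog | brown | reading
  2   | smoothie | cat | orange | cooking
  3   | coffee | rabbit | white | hiking
  4   | juice | hamster | gray | gardening
  5   | soda | parrot | black | painting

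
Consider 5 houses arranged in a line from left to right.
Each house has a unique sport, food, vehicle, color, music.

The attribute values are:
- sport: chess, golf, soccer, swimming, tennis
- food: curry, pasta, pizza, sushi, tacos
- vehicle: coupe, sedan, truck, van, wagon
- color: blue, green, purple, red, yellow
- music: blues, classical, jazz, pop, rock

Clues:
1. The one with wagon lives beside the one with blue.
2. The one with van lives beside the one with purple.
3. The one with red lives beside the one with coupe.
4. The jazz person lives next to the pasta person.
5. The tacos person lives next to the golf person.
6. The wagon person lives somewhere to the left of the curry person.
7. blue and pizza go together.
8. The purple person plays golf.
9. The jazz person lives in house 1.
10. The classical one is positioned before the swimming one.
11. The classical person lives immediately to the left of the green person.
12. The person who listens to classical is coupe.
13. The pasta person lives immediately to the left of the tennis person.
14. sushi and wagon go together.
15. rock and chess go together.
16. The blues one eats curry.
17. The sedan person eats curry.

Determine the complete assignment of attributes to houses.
Solution:

House | Sport | Food | Vehicle | Color | Music
----------------------------------------------
  1   | soccer | tacos | van | red | jazz
  2   | golf | pasta | coupe | purple | classical
  3   | tennis | sushi | wagon | green | pop
  4   | chess | pizza | truck | blue | rock
  5   | swimming | curry | sedan | yellow | blues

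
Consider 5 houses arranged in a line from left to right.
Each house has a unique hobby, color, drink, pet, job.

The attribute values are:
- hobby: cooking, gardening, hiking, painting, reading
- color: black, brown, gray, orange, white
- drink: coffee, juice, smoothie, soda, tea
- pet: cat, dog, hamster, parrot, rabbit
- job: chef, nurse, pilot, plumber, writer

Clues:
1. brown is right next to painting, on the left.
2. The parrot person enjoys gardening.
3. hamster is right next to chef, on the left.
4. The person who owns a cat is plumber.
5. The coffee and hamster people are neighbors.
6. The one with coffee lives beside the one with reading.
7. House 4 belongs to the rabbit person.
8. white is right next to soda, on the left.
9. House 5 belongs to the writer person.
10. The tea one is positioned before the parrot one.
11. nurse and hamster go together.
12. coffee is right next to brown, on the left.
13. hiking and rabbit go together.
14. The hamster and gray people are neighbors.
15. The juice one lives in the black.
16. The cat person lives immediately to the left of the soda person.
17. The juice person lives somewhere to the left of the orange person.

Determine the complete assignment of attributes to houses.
Solution:

House | Hobby | Color | Drink | Pet | Job
-----------------------------------------
  1   | cooking | white | coffee | cat | plumber
  2   | reading | brown | soda | hamster | nurse
  3   | painting | gray | tea | dog | chef
  4   | hiking | black | juice | rabbit | pilot
  5   | gardening | orange | smoothie | parrot | writer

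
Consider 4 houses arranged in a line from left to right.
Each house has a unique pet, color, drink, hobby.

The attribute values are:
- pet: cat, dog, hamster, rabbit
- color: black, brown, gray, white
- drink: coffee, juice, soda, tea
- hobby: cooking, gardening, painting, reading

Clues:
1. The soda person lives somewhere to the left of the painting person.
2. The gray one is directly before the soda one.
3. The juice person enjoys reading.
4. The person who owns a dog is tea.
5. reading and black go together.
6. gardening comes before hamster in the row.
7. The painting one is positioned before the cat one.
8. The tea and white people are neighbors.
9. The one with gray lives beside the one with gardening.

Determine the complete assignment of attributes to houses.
Solution:

House | Pet | Color | Drink | Hobby
-----------------------------------
  1   | dog | gray | tea | cooking
  2   | rabbit | white | soda | gardening
  3   | hamster | brown | coffee | painting
  4   | cat | black | juice | reading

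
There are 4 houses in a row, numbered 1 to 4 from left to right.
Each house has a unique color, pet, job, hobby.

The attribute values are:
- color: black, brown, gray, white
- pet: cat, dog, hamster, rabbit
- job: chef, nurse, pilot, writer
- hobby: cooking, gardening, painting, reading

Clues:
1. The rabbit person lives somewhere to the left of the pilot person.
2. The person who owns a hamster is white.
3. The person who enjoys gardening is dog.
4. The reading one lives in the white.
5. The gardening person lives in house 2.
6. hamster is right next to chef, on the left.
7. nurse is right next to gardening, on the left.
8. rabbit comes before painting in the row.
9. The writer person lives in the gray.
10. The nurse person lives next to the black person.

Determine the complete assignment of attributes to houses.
Solution:

House | Color | Pet | Job | Hobby
---------------------------------
  1   | white | hamster | nurse | reading
  2   | black | dog | chef | gardening
  3   | gray | rabbit | writer | cooking
  4   | brown | cat | pilot | painting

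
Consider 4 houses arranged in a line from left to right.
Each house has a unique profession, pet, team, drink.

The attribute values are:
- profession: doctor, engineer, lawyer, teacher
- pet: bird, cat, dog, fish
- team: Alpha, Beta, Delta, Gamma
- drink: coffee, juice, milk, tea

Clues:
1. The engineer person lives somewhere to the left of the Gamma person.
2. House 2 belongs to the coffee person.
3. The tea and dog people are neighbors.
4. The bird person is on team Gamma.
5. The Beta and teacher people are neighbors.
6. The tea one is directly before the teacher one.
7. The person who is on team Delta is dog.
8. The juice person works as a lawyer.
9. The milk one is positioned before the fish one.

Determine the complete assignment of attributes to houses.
Solution:

House | Profession | Pet | Team | Drink
---------------------------------------
  1   | engineer | cat | Beta | tea
  2   | teacher | dog | Delta | coffee
  3   | doctor | bird | Gamma | milk
  4   | lawyer | fish | Alpha | juice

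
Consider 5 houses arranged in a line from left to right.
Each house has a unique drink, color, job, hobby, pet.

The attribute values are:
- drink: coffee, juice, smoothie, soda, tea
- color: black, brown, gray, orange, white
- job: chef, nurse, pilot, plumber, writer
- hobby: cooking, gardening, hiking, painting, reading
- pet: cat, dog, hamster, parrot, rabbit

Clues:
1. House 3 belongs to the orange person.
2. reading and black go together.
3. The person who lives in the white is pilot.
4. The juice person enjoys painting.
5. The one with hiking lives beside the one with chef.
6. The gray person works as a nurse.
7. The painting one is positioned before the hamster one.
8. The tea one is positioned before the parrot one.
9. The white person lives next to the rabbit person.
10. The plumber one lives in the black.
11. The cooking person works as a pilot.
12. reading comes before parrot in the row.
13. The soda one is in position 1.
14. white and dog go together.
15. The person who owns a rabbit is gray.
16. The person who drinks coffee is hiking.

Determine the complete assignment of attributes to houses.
Solution:

House | Drink | Color | Job | Hobby | Pet
-----------------------------------------
  1   | soda | white | pilot | cooking | dog
  2   | coffee | gray | nurse | hiking | rabbit
  3   | juice | orange | chef | painting | cat
  4   | tea | black | plumber | reading | hamster
  5   | smoothie | brown | writer | gardening | parrot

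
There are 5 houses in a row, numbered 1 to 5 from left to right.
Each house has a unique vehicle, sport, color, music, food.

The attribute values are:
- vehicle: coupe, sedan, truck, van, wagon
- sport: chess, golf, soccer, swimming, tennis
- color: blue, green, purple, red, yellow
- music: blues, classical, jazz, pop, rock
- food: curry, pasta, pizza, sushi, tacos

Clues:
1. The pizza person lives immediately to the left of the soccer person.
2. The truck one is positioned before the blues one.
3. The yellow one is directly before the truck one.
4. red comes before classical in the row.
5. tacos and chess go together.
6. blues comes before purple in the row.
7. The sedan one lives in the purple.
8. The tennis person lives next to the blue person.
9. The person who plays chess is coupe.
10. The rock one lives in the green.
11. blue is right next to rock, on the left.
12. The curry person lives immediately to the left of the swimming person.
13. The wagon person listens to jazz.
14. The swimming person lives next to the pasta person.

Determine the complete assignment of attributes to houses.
Solution:

House | Vehicle | Sport | Color | Music | Food
----------------------------------------------
  1   | wagon | tennis | yellow | jazz | curry
  2   | truck | swimming | blue | pop | pizza
  3   | van | soccer | green | rock | pasta
  4   | coupe | chess | red | blues | tacos
  5   | sedan | golf | purple | classical | sushi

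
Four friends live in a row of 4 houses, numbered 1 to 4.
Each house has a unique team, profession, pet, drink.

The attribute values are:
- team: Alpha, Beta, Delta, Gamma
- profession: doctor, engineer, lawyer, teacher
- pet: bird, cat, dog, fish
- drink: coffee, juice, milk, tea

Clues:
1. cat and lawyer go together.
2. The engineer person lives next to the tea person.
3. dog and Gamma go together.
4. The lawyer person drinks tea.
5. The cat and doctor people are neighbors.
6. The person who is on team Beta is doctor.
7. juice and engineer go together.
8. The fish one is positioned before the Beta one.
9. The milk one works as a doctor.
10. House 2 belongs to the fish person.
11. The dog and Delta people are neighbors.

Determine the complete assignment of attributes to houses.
Solution:

House | Team | Profession | Pet | Drink
---------------------------------------
  1   | Gamma | teacher | dog | coffee
  2   | Delta | engineer | fish | juice
  3   | Alpha | lawyer | cat | tea
  4   | Beta | doctor | bird | milk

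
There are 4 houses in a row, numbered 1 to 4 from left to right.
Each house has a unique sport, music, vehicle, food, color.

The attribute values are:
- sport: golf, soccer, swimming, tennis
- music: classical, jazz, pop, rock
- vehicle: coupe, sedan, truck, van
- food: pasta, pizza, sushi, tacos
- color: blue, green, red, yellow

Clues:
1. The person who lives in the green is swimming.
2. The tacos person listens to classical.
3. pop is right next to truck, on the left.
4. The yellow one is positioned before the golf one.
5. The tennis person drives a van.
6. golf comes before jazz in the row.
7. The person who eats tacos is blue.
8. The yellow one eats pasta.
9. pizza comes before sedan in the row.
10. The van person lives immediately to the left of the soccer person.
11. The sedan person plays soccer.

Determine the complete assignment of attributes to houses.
Solution:

House | Sport | Music | Vehicle | Food | Color
----------------------------------------------
  1   | tennis | rock | van | pizza | red
  2   | soccer | pop | sedan | pasta | yellow
  3   | golf | classical | truck | tacos | blue
  4   | swimming | jazz | coupe | sushi | green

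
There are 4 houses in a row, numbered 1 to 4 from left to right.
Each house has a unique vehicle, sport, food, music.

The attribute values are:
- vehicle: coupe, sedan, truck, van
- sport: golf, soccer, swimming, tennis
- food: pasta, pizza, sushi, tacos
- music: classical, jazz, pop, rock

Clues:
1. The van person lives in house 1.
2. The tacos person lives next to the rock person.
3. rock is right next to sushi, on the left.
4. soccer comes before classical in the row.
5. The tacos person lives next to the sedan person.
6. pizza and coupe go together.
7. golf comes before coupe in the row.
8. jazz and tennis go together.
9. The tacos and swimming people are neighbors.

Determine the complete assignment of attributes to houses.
Solution:

House | Vehicle | Sport | Food | Music
--------------------------------------
  1   | van | soccer | tacos | pop
  2   | sedan | swimming | pasta | rock
  3   | truck | golf | sushi | classical
  4   | coupe | tennis | pizza | jazz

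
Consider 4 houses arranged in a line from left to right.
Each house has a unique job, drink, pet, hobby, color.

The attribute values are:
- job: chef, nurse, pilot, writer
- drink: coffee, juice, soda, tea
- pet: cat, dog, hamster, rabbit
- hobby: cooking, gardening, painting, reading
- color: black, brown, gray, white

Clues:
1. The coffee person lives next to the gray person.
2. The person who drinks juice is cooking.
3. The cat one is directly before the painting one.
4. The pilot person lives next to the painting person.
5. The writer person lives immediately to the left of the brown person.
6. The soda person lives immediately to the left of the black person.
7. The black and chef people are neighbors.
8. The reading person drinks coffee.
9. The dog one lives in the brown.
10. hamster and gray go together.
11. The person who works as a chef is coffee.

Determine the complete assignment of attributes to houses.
Solution:

House | Job | Drink | Pet | Hobby | Color
-----------------------------------------
  1   | pilot | soda | cat | gardening | white
  2   | writer | tea | rabbit | painting | black
  3   | chef | coffee | dog | reading | brown
  4   | nurse | juice | hamster | cooking | gray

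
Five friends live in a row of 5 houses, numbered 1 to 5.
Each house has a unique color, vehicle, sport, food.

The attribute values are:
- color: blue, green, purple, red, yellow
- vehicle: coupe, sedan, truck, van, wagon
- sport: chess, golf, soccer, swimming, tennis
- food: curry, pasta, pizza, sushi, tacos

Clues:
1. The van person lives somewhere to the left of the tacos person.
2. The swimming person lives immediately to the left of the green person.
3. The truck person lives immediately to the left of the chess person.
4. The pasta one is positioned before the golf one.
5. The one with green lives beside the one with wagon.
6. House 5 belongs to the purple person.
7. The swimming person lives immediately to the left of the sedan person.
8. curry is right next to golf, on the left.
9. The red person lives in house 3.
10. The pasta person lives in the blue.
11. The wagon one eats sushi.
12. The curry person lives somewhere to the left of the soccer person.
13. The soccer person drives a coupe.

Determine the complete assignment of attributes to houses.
Solution:

House | Color | Vehicle | Sport | Food
--------------------------------------
  1   | blue | truck | swimming | pasta
  2   | green | sedan | chess | curry
  3   | red | wagon | golf | sushi
  4   | yellow | van | tennis | pizza
  5   | purple | coupe | soccer | tacos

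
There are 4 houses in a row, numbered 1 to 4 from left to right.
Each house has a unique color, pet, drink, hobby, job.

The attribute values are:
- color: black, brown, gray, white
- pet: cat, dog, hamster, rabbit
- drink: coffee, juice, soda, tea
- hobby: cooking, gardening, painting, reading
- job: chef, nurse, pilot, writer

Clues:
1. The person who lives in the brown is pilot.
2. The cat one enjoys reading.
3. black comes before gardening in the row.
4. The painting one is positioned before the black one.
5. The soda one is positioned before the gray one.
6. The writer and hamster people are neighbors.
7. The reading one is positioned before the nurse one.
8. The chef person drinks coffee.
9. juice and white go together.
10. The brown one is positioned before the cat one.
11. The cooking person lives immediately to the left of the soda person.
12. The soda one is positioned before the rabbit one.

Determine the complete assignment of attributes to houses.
Solution:

House | Color | Pet | Drink | Hobby | Job
-----------------------------------------
  1   | white | dog | juice | cooking | writer
  2   | brown | hamster | soda | painting | pilot
  3   | black | cat | coffee | reading | chef
  4   | gray | rabbit | tea | gardening | nurse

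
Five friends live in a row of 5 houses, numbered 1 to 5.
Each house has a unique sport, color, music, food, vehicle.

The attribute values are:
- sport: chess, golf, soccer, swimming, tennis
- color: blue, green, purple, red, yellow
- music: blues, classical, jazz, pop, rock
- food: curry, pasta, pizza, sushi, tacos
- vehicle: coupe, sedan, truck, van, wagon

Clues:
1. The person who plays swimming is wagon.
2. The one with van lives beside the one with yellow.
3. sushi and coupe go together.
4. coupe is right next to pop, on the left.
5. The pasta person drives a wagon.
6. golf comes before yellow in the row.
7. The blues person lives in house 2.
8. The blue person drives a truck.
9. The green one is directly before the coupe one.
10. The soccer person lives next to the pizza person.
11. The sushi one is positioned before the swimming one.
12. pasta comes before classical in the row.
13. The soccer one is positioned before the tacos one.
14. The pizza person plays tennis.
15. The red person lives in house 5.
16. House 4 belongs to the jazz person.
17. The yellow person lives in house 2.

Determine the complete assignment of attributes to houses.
Solution:

House | Sport | Color | Music | Food | Vehicle
----------------------------------------------
  1   | golf | green | rock | curry | van
  2   | soccer | yellow | blues | sushi | coupe
  3   | tennis | blue | pop | pizza | truck
  4   | swimming | purple | jazz | pasta | wagon
  5   | chess | red | classical | tacos | sedan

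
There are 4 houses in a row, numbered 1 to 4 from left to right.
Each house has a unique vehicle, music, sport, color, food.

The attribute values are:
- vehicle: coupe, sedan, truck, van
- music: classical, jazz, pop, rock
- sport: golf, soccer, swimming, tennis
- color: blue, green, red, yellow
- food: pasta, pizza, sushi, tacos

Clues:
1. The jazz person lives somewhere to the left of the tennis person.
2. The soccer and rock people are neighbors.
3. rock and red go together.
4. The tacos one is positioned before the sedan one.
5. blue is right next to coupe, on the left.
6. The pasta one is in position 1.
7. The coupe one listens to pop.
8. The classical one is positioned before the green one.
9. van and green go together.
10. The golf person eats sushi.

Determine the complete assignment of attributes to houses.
Solution:

House | Vehicle | Music | Sport | Color | Food
----------------------------------------------
  1   | truck | classical | swimming | blue | pasta
  2   | coupe | pop | golf | yellow | sushi
  3   | van | jazz | soccer | green | tacos
  4   | sedan | rock | tennis | red | pizza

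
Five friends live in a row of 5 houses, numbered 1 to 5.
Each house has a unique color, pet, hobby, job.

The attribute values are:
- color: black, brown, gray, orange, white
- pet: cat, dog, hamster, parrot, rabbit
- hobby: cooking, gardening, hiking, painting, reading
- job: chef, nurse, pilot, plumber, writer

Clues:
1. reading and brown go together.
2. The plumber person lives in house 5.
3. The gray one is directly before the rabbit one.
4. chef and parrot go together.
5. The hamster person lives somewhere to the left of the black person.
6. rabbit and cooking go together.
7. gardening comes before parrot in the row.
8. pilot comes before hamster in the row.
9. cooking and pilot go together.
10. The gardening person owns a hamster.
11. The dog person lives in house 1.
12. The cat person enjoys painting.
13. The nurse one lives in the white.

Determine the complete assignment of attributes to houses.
Solution:

House | Color | Pet | Hobby | Job
---------------------------------
  1   | gray | dog | hiking | writer
  2   | orange | rabbit | cooking | pilot
  3   | white | hamster | gardening | nurse
  4   | brown | parrot | reading | chef
  5   | black | cat | painting | plumber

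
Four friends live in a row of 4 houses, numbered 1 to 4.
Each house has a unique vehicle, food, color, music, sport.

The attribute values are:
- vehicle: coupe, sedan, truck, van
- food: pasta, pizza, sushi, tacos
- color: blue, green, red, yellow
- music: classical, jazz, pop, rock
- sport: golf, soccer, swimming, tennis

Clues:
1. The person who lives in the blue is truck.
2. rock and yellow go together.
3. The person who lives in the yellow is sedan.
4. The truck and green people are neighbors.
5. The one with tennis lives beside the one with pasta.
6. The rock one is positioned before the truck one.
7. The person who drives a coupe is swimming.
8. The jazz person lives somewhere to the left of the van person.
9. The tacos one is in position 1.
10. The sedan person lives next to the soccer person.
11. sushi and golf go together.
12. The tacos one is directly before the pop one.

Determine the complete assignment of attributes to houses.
Solution:

House | Vehicle | Food | Color | Music | Sport
----------------------------------------------
  1   | sedan | tacos | yellow | rock | tennis
  2   | truck | pasta | blue | pop | soccer
  3   | coupe | pizza | green | jazz | swimming
  4   | van | sushi | red | classical | golf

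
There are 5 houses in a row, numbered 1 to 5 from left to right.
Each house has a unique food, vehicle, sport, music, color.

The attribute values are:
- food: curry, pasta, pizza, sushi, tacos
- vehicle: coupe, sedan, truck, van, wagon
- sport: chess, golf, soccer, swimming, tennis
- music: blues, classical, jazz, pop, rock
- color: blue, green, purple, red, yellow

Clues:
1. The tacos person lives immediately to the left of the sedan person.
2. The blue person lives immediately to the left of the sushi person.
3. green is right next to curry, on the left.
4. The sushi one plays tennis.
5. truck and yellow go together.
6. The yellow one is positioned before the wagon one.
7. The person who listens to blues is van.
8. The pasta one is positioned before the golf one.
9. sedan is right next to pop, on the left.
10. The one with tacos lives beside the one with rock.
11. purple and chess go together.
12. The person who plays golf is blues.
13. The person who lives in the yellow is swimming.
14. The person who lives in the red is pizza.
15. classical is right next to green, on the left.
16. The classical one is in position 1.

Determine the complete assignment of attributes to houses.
Solution:

House | Food | Vehicle | Sport | Music | Color
----------------------------------------------
  1   | tacos | coupe | soccer | classical | blue
  2   | sushi | sedan | tennis | rock | green
  3   | curry | truck | swimming | pop | yellow
  4   | pasta | wagon | chess | jazz | purple
  5   | pizza | van | golf | blues | red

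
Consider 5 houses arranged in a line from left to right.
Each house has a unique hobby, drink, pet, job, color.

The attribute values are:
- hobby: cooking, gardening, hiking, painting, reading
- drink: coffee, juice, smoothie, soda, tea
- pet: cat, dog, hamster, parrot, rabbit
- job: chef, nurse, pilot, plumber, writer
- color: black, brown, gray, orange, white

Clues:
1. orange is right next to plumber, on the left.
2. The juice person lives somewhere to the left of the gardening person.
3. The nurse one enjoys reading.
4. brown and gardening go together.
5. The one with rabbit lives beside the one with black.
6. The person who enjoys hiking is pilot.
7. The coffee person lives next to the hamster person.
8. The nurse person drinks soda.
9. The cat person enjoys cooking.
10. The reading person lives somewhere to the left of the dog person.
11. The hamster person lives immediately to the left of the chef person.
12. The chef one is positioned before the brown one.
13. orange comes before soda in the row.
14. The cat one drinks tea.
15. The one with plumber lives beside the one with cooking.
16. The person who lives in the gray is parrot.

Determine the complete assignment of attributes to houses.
Solution:

House | Hobby | Drink | Pet | Job | Color
-----------------------------------------
  1   | hiking | coffee | rabbit | pilot | orange
  2   | painting | juice | hamster | plumber | black
  3   | cooking | tea | cat | chef | white
  4   | reading | soda | parrot | nurse | gray
  5   | gardening | smoothie | dog | writer | brown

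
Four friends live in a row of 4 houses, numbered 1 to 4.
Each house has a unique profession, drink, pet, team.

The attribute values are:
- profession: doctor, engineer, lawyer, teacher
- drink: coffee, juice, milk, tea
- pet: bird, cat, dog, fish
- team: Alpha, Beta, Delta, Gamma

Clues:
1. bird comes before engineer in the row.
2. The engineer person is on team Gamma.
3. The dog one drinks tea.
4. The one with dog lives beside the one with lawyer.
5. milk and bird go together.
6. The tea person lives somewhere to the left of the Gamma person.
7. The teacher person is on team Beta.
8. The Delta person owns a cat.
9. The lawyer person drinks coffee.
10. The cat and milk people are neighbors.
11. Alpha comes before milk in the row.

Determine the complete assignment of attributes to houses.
Solution:

House | Profession | Drink | Pet | Team
---------------------------------------
  1   | doctor | tea | dog | Alpha
  2   | lawyer | coffee | cat | Delta
  3   | teacher | milk | bird | Beta
  4   | engineer | juice | fish | Gamma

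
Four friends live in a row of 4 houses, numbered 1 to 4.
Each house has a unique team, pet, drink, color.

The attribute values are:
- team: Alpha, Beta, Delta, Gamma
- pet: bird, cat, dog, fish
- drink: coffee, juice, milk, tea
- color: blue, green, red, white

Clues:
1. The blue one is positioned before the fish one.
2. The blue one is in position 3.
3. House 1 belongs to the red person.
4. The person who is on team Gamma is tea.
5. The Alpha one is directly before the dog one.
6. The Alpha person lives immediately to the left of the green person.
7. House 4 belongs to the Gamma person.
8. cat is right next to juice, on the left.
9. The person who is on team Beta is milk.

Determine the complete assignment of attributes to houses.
Solution:

House | Team | Pet | Drink | Color
----------------------------------
  1   | Alpha | cat | coffee | red
  2   | Delta | dog | juice | green
  3   | Beta | bird | milk | blue
  4   | Gamma | fish | tea | white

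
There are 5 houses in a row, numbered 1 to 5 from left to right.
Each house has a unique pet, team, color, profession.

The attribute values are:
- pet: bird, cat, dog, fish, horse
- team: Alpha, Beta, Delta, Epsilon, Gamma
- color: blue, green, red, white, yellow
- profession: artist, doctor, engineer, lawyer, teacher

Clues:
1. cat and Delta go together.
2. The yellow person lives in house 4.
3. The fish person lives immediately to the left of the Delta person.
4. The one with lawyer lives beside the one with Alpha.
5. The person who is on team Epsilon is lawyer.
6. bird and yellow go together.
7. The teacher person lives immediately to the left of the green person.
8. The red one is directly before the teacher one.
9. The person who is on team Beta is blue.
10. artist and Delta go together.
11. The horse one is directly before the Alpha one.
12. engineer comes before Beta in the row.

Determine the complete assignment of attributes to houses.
Solution:

House | Pet | Team | Color | Profession
---------------------------------------
  1   | horse | Epsilon | red | lawyer
  2   | fish | Alpha | white | teacher
  3   | cat | Delta | green | artist
  4   | bird | Gamma | yellow | engineer
  5   | dog | Beta | blue | doctor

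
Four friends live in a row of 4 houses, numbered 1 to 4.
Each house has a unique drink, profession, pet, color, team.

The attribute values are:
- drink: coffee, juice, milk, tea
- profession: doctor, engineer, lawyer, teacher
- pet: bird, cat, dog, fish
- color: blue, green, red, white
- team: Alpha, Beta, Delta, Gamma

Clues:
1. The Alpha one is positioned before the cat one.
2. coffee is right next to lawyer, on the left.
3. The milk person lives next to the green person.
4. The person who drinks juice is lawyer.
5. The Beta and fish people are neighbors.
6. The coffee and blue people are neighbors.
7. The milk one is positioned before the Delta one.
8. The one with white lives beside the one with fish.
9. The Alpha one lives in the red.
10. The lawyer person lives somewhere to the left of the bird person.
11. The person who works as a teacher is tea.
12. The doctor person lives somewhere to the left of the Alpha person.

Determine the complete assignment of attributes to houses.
Solution:

House | Drink | Profession | Pet | Color | Team
-----------------------------------------------
  1   | coffee | doctor | dog | white | Beta
  2   | juice | lawyer | fish | blue | Gamma
  3   | milk | engineer | bird | red | Alpha
  4   | tea | teacher | cat | green | Delta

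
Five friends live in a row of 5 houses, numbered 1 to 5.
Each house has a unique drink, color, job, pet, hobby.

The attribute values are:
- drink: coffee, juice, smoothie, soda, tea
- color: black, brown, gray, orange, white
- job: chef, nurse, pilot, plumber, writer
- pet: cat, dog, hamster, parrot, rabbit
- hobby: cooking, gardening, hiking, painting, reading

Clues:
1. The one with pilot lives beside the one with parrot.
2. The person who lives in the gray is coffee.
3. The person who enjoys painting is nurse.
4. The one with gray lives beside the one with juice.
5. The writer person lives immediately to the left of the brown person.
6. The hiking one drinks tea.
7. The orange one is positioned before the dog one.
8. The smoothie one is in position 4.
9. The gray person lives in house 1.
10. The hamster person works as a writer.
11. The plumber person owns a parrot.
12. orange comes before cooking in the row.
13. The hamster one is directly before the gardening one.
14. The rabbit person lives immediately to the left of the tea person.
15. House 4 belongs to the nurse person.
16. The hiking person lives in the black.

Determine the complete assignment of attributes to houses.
Solution:

House | Drink | Color | Job | Pet | Hobby
-----------------------------------------
  1   | coffee | gray | writer | hamster | reading
  2   | juice | brown | pilot | rabbit | gardening
  3   | tea | black | plumber | parrot | hiking
  4   | smoothie | orange | nurse | cat | painting
  5   | soda | white | chef | dog | cooking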